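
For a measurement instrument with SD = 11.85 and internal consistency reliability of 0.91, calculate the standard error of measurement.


SEM = SD * sqrt(1 - rxx)
SEM = 11.85 * sqrt(1 - 0.91)
SEM = 11.85 * sqrt(0.09) = 11.85 * 0.3
SEM = 3.555

3.555


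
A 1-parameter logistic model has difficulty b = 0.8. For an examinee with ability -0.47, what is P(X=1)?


theta - b = -0.47 - 0.8 = -1.27
exp(-(theta - b)) = exp(1.27) = 3.5609
P = 1 / (1 + 3.5609)
P = 0.2193

0.2193


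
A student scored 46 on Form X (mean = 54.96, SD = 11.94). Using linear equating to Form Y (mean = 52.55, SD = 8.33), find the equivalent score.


slope = SD_Y / SD_X = 8.33 / 11.94 ~ 0.6977
intercept = mean_Y - slope * mean_X = 52.55 - (8.33 / 11.94) * 54.96 ~ 14.2069
Y = slope * X + intercept. To avoid rounding drift from the rounded slope/intercept, evaluate the equivalent form Y = mean_Y + SD_Y * (X - mean_X) / SD_X at full precision:
Y = 52.55 + 8.33 * (46 - 54.96) / 11.94
Y = 52.55 - 8.33 * 8.96 / 11.94
Y = 52.55 - 74.6368 / 11.94
Y = 52.55 - 6.251
Y = 46.299

46.299


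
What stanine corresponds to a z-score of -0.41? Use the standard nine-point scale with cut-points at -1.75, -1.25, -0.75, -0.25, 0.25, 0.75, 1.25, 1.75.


Stanine boundaries: [-1.75, -1.25, -0.75, -0.25, 0.25, 0.75, 1.25, 1.75]
z = -0.41
Check each boundary:
  z >= -1.75 -> could be stanine 2
  z >= -1.25 -> could be stanine 3
  z >= -0.75 -> could be stanine 4
  z < -0.25
  z < 0.25
  z < 0.75
  z < 1.25
  z < 1.75
Highest qualifying boundary gives stanine = 4

4


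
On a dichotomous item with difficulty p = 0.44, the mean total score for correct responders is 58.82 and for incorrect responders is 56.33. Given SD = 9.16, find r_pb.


q = 1 - p = 0.56
rpb = ((M1 - M0) / SD) * sqrt(p * q)
rpb = ((58.82 - 56.33) / 9.16) * sqrt(0.44 * 0.56)
rpb = 0.1349

0.1349


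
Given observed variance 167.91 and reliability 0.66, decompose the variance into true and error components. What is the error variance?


var_true = rxx * var_obs = 0.66 * 167.91 = 110.8206
var_error = var_obs - var_true
var_error = 167.91 - 110.8206
var_error = 57.0894

57.0894


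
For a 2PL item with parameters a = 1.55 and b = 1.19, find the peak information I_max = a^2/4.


For 2PL, max info at theta = b = 1.19
I_max = a^2 / 4 = 1.55^2 / 4
= 2.4025 / 4
I_max = 0.6006

0.6006


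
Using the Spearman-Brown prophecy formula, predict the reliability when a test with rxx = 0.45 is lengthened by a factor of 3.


r_new = (n * rxx) / (1 + (n-1) * rxx)
r_new = (3 * 0.45) / (1 + 2 * 0.45)
r_new = 1.35 / 1.9
r_new = 0.7105

0.7105


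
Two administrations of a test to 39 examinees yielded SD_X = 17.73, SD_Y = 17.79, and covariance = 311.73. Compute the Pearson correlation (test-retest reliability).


r = cov(X,Y) / (SD_X * SD_Y)
r = 311.73 / (17.73 * 17.79)
r = 311.73 / 315.4167
r = 0.9883

0.9883


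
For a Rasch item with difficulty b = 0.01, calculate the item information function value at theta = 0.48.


P = 1/(1+exp(-(0.48-0.01))) = 0.6154
I = P*(1-P) = 0.6154 * 0.3846
I = 0.2367

0.2367


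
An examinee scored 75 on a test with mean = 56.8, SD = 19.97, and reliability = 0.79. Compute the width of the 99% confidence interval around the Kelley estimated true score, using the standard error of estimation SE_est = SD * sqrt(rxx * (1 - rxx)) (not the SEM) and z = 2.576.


True score estimate = 0.79*75 + 0.21*56.8 = 71.178
SE_est = SD * sqrt(rxx * (1 - rxx)) = 19.97 * sqrt(0.79 * 0.21) = 19.97 * sqrt(0.1659) = 8.133945
CI = T_est +/- z * SE_est, so width = 2 * z * SE_est = 2 * 2.576 * 8.133945
Width = 41.9061

41.9061


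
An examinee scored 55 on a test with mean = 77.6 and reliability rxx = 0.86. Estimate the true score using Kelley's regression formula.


T_est = rxx * X + (1 - rxx) * mean
T_est = 0.86 * 55 + 0.14 * 77.6
T_est = 47.3 + 10.864
T_est = 58.164

58.164


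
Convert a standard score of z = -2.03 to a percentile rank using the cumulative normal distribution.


CDF(z) = 0.5 * (1 + erf(z/sqrt(2)))
erf(-1.4354) = -0.9576
CDF = 0.0212
Percentile rank = 0.0212 * 100 = 2.12

2.12


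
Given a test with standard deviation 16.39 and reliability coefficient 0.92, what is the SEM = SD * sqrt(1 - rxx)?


SEM = SD * sqrt(1 - rxx)
SEM = 16.39 * sqrt(1 - 0.92)
SEM = 16.39 * sqrt(0.08) = 16.39 * 0.282843
SEM = 4.6358

4.6358


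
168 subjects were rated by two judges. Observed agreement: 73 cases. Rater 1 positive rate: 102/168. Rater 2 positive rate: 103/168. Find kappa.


P_o = 73/168 = 0.434524
P_e = (102*103 + 66*65) / 28224 = 0.524235
kappa = (P_o - P_e) / (1 - P_e)
kappa = (0.434524 - 0.524235) / (1 - 0.524235)
kappa = -0.1886

-0.1886


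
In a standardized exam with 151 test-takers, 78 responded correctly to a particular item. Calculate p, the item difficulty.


Item difficulty p = number correct / total examinees
p = 78 / 151
p = 0.5166

0.5166


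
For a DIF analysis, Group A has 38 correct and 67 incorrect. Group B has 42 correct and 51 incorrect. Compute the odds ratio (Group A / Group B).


Odds_A = 38/67 = 0.5672
Odds_B = 42/51 = 0.8235
OR = Odds_A / Odds_B = 0.5672 / 0.8235
Exactly, OR = (38 * 51) / (67 * 42) = 1938 / 2814
OR = 0.6887

0.6887


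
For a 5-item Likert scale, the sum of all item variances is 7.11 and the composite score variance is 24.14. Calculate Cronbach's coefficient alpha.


alpha = (k/(k-1)) * (1 - sum(si^2)/s_total^2)
= (5/4) * (1 - 7.11/24.14)
alpha = 0.8818

0.8818


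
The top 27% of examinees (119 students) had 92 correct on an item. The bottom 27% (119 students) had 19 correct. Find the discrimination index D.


p_upper = 92/119 = 0.7731
p_lower = 19/119 = 0.1597
D = 0.7731 - 0.1597 = 0.6134

0.6134


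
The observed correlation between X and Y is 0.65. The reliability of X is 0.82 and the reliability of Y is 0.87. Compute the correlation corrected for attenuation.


r_corrected = rxy / sqrt(rxx * ryy)
= 0.65 / sqrt(0.82 * 0.87)
= 0.65 / sqrt(0.7134)
= 0.65 / 0.84463
r_corrected = 0.7696

0.7696


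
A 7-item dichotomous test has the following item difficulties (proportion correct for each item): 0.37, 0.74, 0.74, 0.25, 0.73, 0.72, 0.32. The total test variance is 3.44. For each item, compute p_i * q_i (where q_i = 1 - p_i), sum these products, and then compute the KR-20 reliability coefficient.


For each item, compute p_i * q_i:
  Item 1: 0.37 * 0.63 = 0.2331
  Item 2: 0.74 * 0.26 = 0.1924
  Item 3: 0.74 * 0.26 = 0.1924
  Item 4: 0.25 * 0.75 = 0.1875
  Item 5: 0.73 * 0.27 = 0.1971
  Item 6: 0.72 * 0.28 = 0.2016
  Item 7: 0.32 * 0.68 = 0.2176
Sum(p_i * q_i) = 0.2331 + 0.1924 + 0.1924 + 0.1875 + 0.1971 + 0.2016 + 0.2176 = 1.4217
KR-20 = (k/(k-1)) * (1 - Sum(p_i*q_i) / Var_total)
= (7/6) * (1 - 1.4217/3.44)
= 1.1667 * 0.5867
KR-20 = 0.6845

0.6845


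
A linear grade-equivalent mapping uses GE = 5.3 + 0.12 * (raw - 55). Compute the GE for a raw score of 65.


raw - median = 65 - 55 = 10
slope * diff = 0.12 * 10 = 1.2
GE = 5.3 + 1.2
GE = 6.5

6.5


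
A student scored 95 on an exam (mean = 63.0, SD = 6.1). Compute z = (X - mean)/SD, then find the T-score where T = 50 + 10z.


z = (X - mean) / SD = (95 - 63.0) / 6.1
z = 32.0 / 6.1
z = 5.2459
T-score = T = 50 + 10z
Carry z at full precision (z = 32.0 / 6.1) into the conversion:
T-score = 50 + 10 * (32.0 / 6.1) = 50 + 320 / 6.1
T-score = 50 + 52.459
T-score = 102.459

102.459


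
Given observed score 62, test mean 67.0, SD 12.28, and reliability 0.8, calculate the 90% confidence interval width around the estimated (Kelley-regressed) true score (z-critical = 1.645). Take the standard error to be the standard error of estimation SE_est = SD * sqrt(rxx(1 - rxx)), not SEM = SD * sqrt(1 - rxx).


True score estimate = 0.8*62 + 0.2*67.0 = 63.0
SE_est = SD * sqrt(rxx * (1 - rxx)) = 12.28 * sqrt(0.8 * 0.2) = 12.28 * sqrt(0.16) = 4.912
CI = T_est +/- z * SE_est, so width = 2 * z * SE_est = 2 * 1.645 * 4.912
Width = 16.1605

16.1605


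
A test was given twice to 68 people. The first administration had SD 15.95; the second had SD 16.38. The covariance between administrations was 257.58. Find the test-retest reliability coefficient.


r = cov(X,Y) / (SD_X * SD_Y)
r = 257.58 / (15.95 * 16.38)
r = 257.58 / 261.261
r = 0.9859

0.9859


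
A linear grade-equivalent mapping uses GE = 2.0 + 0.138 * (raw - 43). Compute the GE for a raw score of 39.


raw - median = 39 - 43 = -4
slope * diff = 0.138 * -4 = -0.552
GE = 2.0 + -0.552
GE = 1.448

1.448


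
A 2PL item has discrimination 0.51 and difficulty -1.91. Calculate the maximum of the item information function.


For 2PL, max info at theta = b = -1.91
I_max = a^2 / 4 = 0.51^2 / 4
= 0.2601 / 4
I_max = 0.065

0.065


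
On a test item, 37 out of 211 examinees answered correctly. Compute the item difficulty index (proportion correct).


Item difficulty p = number correct / total examinees
p = 37 / 211
p = 0.1754

0.1754


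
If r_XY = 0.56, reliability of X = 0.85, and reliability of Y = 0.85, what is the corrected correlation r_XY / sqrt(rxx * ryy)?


r_corrected = rxy / sqrt(rxx * ryy)
= 0.56 / sqrt(0.85 * 0.85)
= 0.56 / sqrt(0.7225)
= 0.56 / 0.85
r_corrected = 0.6588

0.6588


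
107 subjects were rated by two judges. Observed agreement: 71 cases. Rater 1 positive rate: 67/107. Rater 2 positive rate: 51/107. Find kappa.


P_o = 71/107 = 0.663551
P_e = (67*51 + 40*56) / 11449 = 0.494104
kappa = (P_o - P_e) / (1 - P_e)
kappa = (0.663551 - 0.494104) / (1 - 0.494104)
kappa = 0.3349

0.3349


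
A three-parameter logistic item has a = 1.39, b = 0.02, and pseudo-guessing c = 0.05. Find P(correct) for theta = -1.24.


logit = 1.39*(-1.24 - 0.02) = -1.7514
P* = 1/(1 + exp(--1.7514)) = 0.1479
P = 0.05 + (1 - 0.05) * 0.1479
P = 0.1905

0.1905


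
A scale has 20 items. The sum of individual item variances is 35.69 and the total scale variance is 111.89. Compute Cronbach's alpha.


alpha = (k/(k-1)) * (1 - sum(si^2)/s_total^2)
= (20/19) * (1 - 35.69/111.89)
alpha = 0.7169

0.7169


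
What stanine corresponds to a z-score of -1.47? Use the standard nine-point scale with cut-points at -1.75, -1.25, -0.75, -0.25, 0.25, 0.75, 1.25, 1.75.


Stanine boundaries: [-1.75, -1.25, -0.75, -0.25, 0.25, 0.75, 1.25, 1.75]
z = -1.47
Check each boundary:
  z >= -1.75 -> could be stanine 2
  z < -1.25
  z < -0.75
  z < -0.25
  z < 0.25
  z < 0.75
  z < 1.25
  z < 1.75
Highest qualifying boundary gives stanine = 2

2


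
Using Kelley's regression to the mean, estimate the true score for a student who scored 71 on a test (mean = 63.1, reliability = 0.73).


T_est = rxx * X + (1 - rxx) * mean
T_est = 0.73 * 71 + 0.27 * 63.1
T_est = 51.83 + 17.037
T_est = 68.867

68.867


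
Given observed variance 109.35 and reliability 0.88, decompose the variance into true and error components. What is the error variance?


var_true = rxx * var_obs = 0.88 * 109.35 = 96.228
var_error = var_obs - var_true
var_error = 109.35 - 96.228
var_error = 13.122

13.122


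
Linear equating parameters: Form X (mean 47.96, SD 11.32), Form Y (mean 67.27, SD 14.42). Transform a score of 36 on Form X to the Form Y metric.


slope = SD_Y / SD_X = 14.42 / 11.32 ~ 1.2739
intercept = mean_Y - slope * mean_X = 67.27 - (14.42 / 11.32) * 47.96 ~ 6.1761
Y = slope * X + intercept. To avoid rounding drift from the rounded slope/intercept, evaluate the equivalent form Y = mean_Y + SD_Y * (X - mean_X) / SD_X at full precision:
Y = 67.27 + 14.42 * (36 - 47.96) / 11.32
Y = 67.27 - 14.42 * 11.96 / 11.32
Y = 67.27 - 172.4632 / 11.32
Y = 67.27 - 15.2353
Y = 52.0347

52.0347


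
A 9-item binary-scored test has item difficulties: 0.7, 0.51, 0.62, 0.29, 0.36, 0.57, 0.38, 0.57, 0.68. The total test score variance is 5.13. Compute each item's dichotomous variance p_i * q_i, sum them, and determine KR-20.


For each item, compute p_i * q_i:
  Item 1: 0.7 * 0.3 = 0.21
  Item 2: 0.51 * 0.49 = 0.2499
  Item 3: 0.62 * 0.38 = 0.2356
  Item 4: 0.29 * 0.71 = 0.2059
  Item 5: 0.36 * 0.64 = 0.2304
  Item 6: 0.57 * 0.43 = 0.2451
  Item 7: 0.38 * 0.62 = 0.2356
  Item 8: 0.57 * 0.43 = 0.2451
  Item 9: 0.68 * 0.32 = 0.2176
Sum(p_i * q_i) = 0.21 + 0.2499 + 0.2356 + 0.2059 + 0.2304 + 0.2451 + 0.2356 + 0.2451 + 0.2176 = 2.0752
KR-20 = (k/(k-1)) * (1 - Sum(p_i*q_i) / Var_total)
= (9/8) * (1 - 2.0752/5.13)
= 1.125 * 0.5955
KR-20 = 0.6699

0.6699


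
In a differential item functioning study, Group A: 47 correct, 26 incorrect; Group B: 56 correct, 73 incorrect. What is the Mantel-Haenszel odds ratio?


Odds_A = 47/26 = 1.8077
Odds_B = 56/73 = 0.7671
OR = Odds_A / Odds_B = 1.8077 / 0.7671
Exactly, OR = (47 * 73) / (26 * 56) = 3431 / 1456
OR = 2.3565

2.3565


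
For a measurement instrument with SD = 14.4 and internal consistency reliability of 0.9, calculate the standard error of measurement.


SEM = SD * sqrt(1 - rxx)
SEM = 14.4 * sqrt(1 - 0.9)
SEM = 14.4 * sqrt(0.1) = 14.4 * 0.316228
SEM = 4.5537

4.5537


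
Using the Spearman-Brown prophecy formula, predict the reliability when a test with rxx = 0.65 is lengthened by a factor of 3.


r_new = (n * rxx) / (1 + (n-1) * rxx)
r_new = (3 * 0.65) / (1 + 2 * 0.65)
r_new = 1.95 / 2.3
r_new = 0.8478

0.8478


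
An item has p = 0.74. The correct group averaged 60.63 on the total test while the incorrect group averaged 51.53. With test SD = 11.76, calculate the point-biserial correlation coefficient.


q = 1 - p = 0.26
rpb = ((M1 - M0) / SD) * sqrt(p * q)
rpb = ((60.63 - 51.53) / 11.76) * sqrt(0.74 * 0.26)
rpb = 0.3394

0.3394


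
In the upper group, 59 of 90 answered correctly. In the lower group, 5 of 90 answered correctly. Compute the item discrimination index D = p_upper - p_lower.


p_upper = 59/90 = 0.6556
p_lower = 5/90 = 0.0556
D = 0.6556 - 0.0556 = 0.6

0.6


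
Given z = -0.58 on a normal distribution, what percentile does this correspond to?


CDF(z) = 0.5 * (1 + erf(z/sqrt(2)))
erf(-0.4101) = -0.4381
CDF = 0.281
Percentile rank = 0.281 * 100 = 28.1

28.1


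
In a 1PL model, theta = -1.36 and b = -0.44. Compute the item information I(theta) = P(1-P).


P = 1/(1+exp(-(-1.36--0.44))) = 0.285
I = P*(1-P) = 0.285 * 0.715
I = 0.2038

0.2038


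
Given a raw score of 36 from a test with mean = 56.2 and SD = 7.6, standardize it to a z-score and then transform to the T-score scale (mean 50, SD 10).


z = (X - mean) / SD = (36 - 56.2) / 7.6
z = -20.2 / 7.6
z = -2.6579
T-score = T = 50 + 10z
Carry z at full precision (z = -20.2 / 7.6) into the conversion:
T-score = 50 + 10 * (-20.2 / 7.6) = 50 + -202 / 7.6
T-score = 50 + -26.5789
T-score = 23.4211

23.4211


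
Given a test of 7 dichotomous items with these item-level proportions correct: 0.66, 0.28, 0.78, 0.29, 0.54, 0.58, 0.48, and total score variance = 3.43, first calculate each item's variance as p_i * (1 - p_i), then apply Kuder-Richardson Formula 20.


For each item, compute p_i * q_i:
  Item 1: 0.66 * 0.34 = 0.2244
  Item 2: 0.28 * 0.72 = 0.2016
  Item 3: 0.78 * 0.22 = 0.1716
  Item 4: 0.29 * 0.71 = 0.2059
  Item 5: 0.54 * 0.46 = 0.2484
  Item 6: 0.58 * 0.42 = 0.2436
  Item 7: 0.48 * 0.52 = 0.2496
Sum(p_i * q_i) = 0.2244 + 0.2016 + 0.1716 + 0.2059 + 0.2484 + 0.2436 + 0.2496 = 1.5451
KR-20 = (k/(k-1)) * (1 - Sum(p_i*q_i) / Var_total)
= (7/6) * (1 - 1.5451/3.43)
= 1.1667 * 0.5495
KR-20 = 0.6411

0.6411


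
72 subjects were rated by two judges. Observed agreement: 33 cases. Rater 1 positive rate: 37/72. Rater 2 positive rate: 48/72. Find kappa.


P_o = 33/72 = 0.458333
P_e = (37*48 + 35*24) / 5184 = 0.50463
kappa = (P_o - P_e) / (1 - P_e)
kappa = (0.458333 - 0.50463) / (1 - 0.50463)
kappa = -0.0935

-0.0935


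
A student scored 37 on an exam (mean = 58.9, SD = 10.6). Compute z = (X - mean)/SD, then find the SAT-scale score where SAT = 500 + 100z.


z = (X - mean) / SD = (37 - 58.9) / 10.6
z = -21.9 / 10.6
z = -2.066
SAT-scale = SAT = 500 + 100z
Carry z at full precision (z = -21.9 / 10.6) into the conversion:
SAT-scale = 500 + 100 * (-21.9 / 10.6) = 500 + -2190 / 10.6
SAT-scale = 500 + -206.6038
SAT-scale = 293.3962

293.3962


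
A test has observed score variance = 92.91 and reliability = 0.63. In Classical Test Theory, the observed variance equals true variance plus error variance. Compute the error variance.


var_true = rxx * var_obs = 0.63 * 92.91 = 58.5333
var_error = var_obs - var_true
var_error = 92.91 - 58.5333
var_error = 34.3767

34.3767


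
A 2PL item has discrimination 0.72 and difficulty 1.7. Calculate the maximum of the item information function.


For 2PL, max info at theta = b = 1.7
I_max = a^2 / 4 = 0.72^2 / 4
= 0.5184 / 4
I_max = 0.1296

0.1296


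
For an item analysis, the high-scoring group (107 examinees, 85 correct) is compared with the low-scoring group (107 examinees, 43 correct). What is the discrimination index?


p_upper = 85/107 = 0.7944
p_lower = 43/107 = 0.4019
D = 0.7944 - 0.4019 = 0.3925

0.3925


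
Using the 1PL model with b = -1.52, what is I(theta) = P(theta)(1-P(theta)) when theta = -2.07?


P = 1/(1+exp(-(-2.07--1.52))) = 0.3659
I = P*(1-P) = 0.3659 * 0.6341
I = 0.232

0.232


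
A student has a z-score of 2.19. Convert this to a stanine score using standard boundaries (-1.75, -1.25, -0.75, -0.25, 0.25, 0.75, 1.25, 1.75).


Stanine boundaries: [-1.75, -1.25, -0.75, -0.25, 0.25, 0.75, 1.25, 1.75]
z = 2.19
Check each boundary:
  z >= -1.75 -> could be stanine 2
  z >= -1.25 -> could be stanine 3
  z >= -0.75 -> could be stanine 4
  z >= -0.25 -> could be stanine 5
  z >= 0.25 -> could be stanine 6
  z >= 0.75 -> could be stanine 7
  z >= 1.25 -> could be stanine 8
  z >= 1.75 -> could be stanine 9
Highest qualifying boundary gives stanine = 9

9


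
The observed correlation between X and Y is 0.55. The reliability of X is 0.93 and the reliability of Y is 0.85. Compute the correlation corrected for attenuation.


r_corrected = rxy / sqrt(rxx * ryy)
= 0.55 / sqrt(0.93 * 0.85)
= 0.55 / sqrt(0.7905)
= 0.55 / 0.889101
r_corrected = 0.6186

0.6186


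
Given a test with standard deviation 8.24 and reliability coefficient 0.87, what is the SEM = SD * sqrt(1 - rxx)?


SEM = SD * sqrt(1 - rxx)
SEM = 8.24 * sqrt(1 - 0.87)
SEM = 8.24 * sqrt(0.13) = 8.24 * 0.360555
SEM = 2.971

2.971


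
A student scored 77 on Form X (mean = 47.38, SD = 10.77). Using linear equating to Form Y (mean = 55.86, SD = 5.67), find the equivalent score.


slope = SD_Y / SD_X = 5.67 / 10.77 ~ 0.5265
intercept = mean_Y - slope * mean_X = 55.86 - (5.67 / 10.77) * 47.38 ~ 30.9162
Y = slope * X + intercept. To avoid rounding drift from the rounded slope/intercept, evaluate the equivalent form Y = mean_Y + SD_Y * (X - mean_X) / SD_X at full precision:
Y = 55.86 + 5.67 * (77 - 47.38) / 10.77
Y = 55.86 + 5.67 * 29.62 / 10.77
Y = 55.86 + 167.9454 / 10.77
Y = 55.86 + 15.5938
Y = 71.4538

71.4538


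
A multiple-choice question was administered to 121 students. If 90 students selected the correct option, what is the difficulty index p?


Item difficulty p = number correct / total examinees
p = 90 / 121
p = 0.7438

0.7438


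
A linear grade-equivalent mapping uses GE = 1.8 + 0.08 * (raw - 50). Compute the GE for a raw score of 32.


raw - median = 32 - 50 = -18
slope * diff = 0.08 * -18 = -1.44
GE = 1.8 + -1.44
GE = 0.36

0.36


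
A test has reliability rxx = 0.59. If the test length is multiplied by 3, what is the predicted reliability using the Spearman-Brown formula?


r_new = (n * rxx) / (1 + (n-1) * rxx)
r_new = (3 * 0.59) / (1 + 2 * 0.59)
r_new = 1.77 / 2.18
r_new = 0.8119

0.8119


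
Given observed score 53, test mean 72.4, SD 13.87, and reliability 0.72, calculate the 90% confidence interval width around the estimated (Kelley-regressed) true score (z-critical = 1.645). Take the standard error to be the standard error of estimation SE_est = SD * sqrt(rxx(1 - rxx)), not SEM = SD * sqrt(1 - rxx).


True score estimate = 0.72*53 + 0.28*72.4 = 58.432
SE_est = SD * sqrt(rxx * (1 - rxx)) = 13.87 * sqrt(0.72 * 0.28) = 13.87 * sqrt(0.2016) = 6.227615
CI = T_est +/- z * SE_est, so width = 2 * z * SE_est = 2 * 1.645 * 6.227615
Width = 20.4889

20.4889


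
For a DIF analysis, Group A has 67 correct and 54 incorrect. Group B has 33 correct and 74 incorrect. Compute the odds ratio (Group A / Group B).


Odds_A = 67/54 = 1.2407
Odds_B = 33/74 = 0.4459
OR = Odds_A / Odds_B = 1.2407 / 0.4459
Exactly, OR = (67 * 74) / (54 * 33) = 4958 / 1782
OR = 2.7823

2.7823


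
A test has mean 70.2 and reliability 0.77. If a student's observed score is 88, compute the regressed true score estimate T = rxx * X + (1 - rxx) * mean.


T_est = rxx * X + (1 - rxx) * mean
T_est = 0.77 * 88 + 0.23 * 70.2
T_est = 67.76 + 16.146
T_est = 83.906

83.906


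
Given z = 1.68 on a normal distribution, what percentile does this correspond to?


CDF(z) = 0.5 * (1 + erf(z/sqrt(2)))
erf(1.1879) = 0.907
CDF = 0.9535
Percentile rank = 0.9535 * 100 = 95.35

95.35


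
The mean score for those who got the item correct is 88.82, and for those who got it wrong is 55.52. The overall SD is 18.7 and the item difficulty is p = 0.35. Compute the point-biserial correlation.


q = 1 - p = 0.65
rpb = ((M1 - M0) / SD) * sqrt(p * q)
rpb = ((88.82 - 55.52) / 18.7) * sqrt(0.35 * 0.65)
rpb = 0.8494

0.8494


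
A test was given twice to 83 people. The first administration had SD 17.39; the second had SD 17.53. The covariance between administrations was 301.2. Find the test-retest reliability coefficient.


r = cov(X,Y) / (SD_X * SD_Y)
r = 301.2 / (17.39 * 17.53)
r = 301.2 / 304.8467
r = 0.988

0.988


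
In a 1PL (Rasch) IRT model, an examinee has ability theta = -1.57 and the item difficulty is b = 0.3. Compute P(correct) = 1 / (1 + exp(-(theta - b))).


theta - b = -1.57 - 0.3 = -1.87
exp(-(theta - b)) = exp(1.87) = 6.4883
P = 1 / (1 + 6.4883)
P = 0.1335

0.1335


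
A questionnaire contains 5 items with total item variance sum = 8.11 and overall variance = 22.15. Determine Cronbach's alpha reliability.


alpha = (k/(k-1)) * (1 - sum(si^2)/s_total^2)
= (5/4) * (1 - 8.11/22.15)
alpha = 0.7923

0.7923


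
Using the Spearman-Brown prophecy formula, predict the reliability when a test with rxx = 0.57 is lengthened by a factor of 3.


r_new = (n * rxx) / (1 + (n-1) * rxx)
r_new = (3 * 0.57) / (1 + 2 * 0.57)
r_new = 1.71 / 2.14
r_new = 0.7991

0.7991


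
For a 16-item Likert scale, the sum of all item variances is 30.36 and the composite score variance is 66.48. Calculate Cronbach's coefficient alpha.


alpha = (k/(k-1)) * (1 - sum(si^2)/s_total^2)
= (16/15) * (1 - 30.36/66.48)
alpha = 0.5795

0.5795


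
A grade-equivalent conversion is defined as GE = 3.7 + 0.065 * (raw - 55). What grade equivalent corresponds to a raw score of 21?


raw - median = 21 - 55 = -34
slope * diff = 0.065 * -34 = -2.21
GE = 3.7 + -2.21
GE = 1.49

1.49


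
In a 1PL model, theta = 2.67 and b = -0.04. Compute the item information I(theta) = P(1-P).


P = 1/(1+exp(-(2.67--0.04))) = 0.9376
I = P*(1-P) = 0.9376 * 0.0624
I = 0.0585

0.0585


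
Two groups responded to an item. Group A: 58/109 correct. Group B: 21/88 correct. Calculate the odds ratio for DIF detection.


Odds_A = 58/51 = 1.1373
Odds_B = 21/67 = 0.3134
OR = Odds_A / Odds_B = 1.1373 / 0.3134
Exactly, OR = (58 * 67) / (51 * 21) = 3886 / 1071
OR = 3.6284

3.6284


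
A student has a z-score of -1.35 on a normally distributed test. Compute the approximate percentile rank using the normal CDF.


CDF(z) = 0.5 * (1 + erf(z/sqrt(2)))
erf(-0.9546) = -0.823
CDF = 0.0885
Percentile rank = 0.0885 * 100 = 8.85

8.85


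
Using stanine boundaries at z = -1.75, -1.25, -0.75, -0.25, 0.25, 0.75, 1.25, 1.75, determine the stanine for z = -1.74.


Stanine boundaries: [-1.75, -1.25, -0.75, -0.25, 0.25, 0.75, 1.25, 1.75]
z = -1.74
Check each boundary:
  z >= -1.75 -> could be stanine 2
  z < -1.25
  z < -0.75
  z < -0.25
  z < 0.25
  z < 0.75
  z < 1.25
  z < 1.75
Highest qualifying boundary gives stanine = 2

2


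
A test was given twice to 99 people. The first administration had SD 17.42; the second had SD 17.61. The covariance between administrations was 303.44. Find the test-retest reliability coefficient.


r = cov(X,Y) / (SD_X * SD_Y)
r = 303.44 / (17.42 * 17.61)
r = 303.44 / 306.7662
r = 0.9892

0.9892


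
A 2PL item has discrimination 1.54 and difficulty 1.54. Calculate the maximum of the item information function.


For 2PL, max info at theta = b = 1.54
I_max = a^2 / 4 = 1.54^2 / 4
= 2.3716 / 4
I_max = 0.5929

0.5929


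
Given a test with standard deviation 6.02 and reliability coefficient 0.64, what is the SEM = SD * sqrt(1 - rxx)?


SEM = SD * sqrt(1 - rxx)
SEM = 6.02 * sqrt(1 - 0.64)
SEM = 6.02 * sqrt(0.36) = 6.02 * 0.6
SEM = 3.612

3.612


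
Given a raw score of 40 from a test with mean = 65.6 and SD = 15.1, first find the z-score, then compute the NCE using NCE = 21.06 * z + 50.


z = (X - mean) / SD = (40 - 65.6) / 15.1
z = -25.6 / 15.1
z = -1.6954
NCE = NCE = 21.06z + 50
Carry z at full precision (z = -25.6 / 15.1) into the conversion:
NCE = 21.06 * (-25.6 / 15.1) + 50 = -539.136 / 15.1 + 50
NCE = -35.7044 + 50
NCE = 14.2956

14.2956


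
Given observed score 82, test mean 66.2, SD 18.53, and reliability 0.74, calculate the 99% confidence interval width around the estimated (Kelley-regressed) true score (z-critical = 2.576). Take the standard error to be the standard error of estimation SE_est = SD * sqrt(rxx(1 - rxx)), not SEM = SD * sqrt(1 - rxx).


True score estimate = 0.74*82 + 0.26*66.2 = 77.892
SE_est = SD * sqrt(rxx * (1 - rxx)) = 18.53 * sqrt(0.74 * 0.26) = 18.53 * sqrt(0.1924) = 8.127893
CI = T_est +/- z * SE_est, so width = 2 * z * SE_est = 2 * 2.576 * 8.127893
Width = 41.8749

41.8749


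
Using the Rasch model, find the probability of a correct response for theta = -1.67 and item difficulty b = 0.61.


theta - b = -1.67 - 0.61 = -2.28
exp(-(theta - b)) = exp(2.28) = 9.7767
P = 1 / (1 + 9.7767)
P = 0.0928

0.0928


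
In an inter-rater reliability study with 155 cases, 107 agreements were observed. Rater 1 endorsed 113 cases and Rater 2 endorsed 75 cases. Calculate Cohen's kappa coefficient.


P_o = 107/155 = 0.690323
P_e = (113*75 + 42*80) / 24025 = 0.492612
kappa = (P_o - P_e) / (1 - P_e)
kappa = (0.690323 - 0.492612) / (1 - 0.492612)
kappa = 0.3897

0.3897


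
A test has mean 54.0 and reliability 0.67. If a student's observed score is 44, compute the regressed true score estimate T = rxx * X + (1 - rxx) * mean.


T_est = rxx * X + (1 - rxx) * mean
T_est = 0.67 * 44 + 0.33 * 54.0
T_est = 29.48 + 17.82
T_est = 47.3

47.3


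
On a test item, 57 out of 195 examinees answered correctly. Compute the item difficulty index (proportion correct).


Item difficulty p = number correct / total examinees
p = 57 / 195
p = 0.2923

0.2923


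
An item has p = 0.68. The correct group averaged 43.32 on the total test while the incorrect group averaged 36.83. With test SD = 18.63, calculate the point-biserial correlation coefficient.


q = 1 - p = 0.32
rpb = ((M1 - M0) / SD) * sqrt(p * q)
rpb = ((43.32 - 36.83) / 18.63) * sqrt(0.68 * 0.32)
rpb = 0.1625

0.1625


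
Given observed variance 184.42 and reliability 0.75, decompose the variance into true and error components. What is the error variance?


var_true = rxx * var_obs = 0.75 * 184.42 = 138.315
var_error = var_obs - var_true
var_error = 184.42 - 138.315
var_error = 46.105

46.105


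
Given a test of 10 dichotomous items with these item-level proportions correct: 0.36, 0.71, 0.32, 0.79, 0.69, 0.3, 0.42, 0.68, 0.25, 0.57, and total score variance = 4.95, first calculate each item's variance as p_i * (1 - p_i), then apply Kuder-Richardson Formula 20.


For each item, compute p_i * q_i:
  Item 1: 0.36 * 0.64 = 0.2304
  Item 2: 0.71 * 0.29 = 0.2059
  Item 3: 0.32 * 0.68 = 0.2176
  Item 4: 0.79 * 0.21 = 0.1659
  Item 5: 0.69 * 0.31 = 0.2139
  Item 6: 0.3 * 0.7 = 0.21
  Item 7: 0.42 * 0.58 = 0.2436
  Item 8: 0.68 * 0.32 = 0.2176
  Item 9: 0.25 * 0.75 = 0.1875
  Item 10: 0.57 * 0.43 = 0.2451
Sum(p_i * q_i) = 0.2304 + 0.2059 + 0.2176 + 0.1659 + 0.2139 + 0.21 + 0.2436 + 0.2176 + 0.1875 + 0.2451 = 2.1375
KR-20 = (k/(k-1)) * (1 - Sum(p_i*q_i) / Var_total)
= (10/9) * (1 - 2.1375/4.95)
= 1.1111 * 0.5682
KR-20 = 0.6313

0.6313


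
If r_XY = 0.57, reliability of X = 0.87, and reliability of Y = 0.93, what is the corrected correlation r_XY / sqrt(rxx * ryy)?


r_corrected = rxy / sqrt(rxx * ryy)
= 0.57 / sqrt(0.87 * 0.93)
= 0.57 / sqrt(0.8091)
= 0.57 / 0.8995
r_corrected = 0.6337

0.6337


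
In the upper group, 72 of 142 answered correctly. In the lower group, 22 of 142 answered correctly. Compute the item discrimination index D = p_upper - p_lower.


p_upper = 72/142 = 0.507
p_lower = 22/142 = 0.1549
D = 0.507 - 0.1549 = 0.3521

0.3521


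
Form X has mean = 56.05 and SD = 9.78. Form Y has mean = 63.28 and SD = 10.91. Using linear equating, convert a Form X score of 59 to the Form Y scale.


slope = SD_Y / SD_X = 10.91 / 9.78 ~ 1.1155
intercept = mean_Y - slope * mean_X = 63.28 - (10.91 / 9.78) * 56.05 ~ 0.7539
Y = slope * X + intercept. To avoid rounding drift from the rounded slope/intercept, evaluate the equivalent form Y = mean_Y + SD_Y * (X - mean_X) / SD_X at full precision:
Y = 63.28 + 10.91 * (59 - 56.05) / 9.78
Y = 63.28 + 10.91 * 2.95 / 9.78
Y = 63.28 + 32.1845 / 9.78
Y = 63.28 + 3.2908
Y = 66.5708

66.5708


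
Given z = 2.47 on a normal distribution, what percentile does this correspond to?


CDF(z) = 0.5 * (1 + erf(z/sqrt(2)))
erf(1.7466) = 0.9865
CDF = 0.9932
Percentile rank = 0.9932 * 100 = 99.32

99.32


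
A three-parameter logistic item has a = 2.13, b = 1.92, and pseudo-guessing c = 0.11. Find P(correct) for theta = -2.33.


logit = 2.13*(-2.33 - 1.92) = -9.0525
P* = 1/(1 + exp(--9.0525)) = 0.0001
P = 0.11 + (1 - 0.11) * 0.0001
P = 0.1101

0.1101


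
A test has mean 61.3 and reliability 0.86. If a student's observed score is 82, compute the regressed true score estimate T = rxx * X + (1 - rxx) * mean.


T_est = rxx * X + (1 - rxx) * mean
T_est = 0.86 * 82 + 0.14 * 61.3
T_est = 70.52 + 8.582
T_est = 79.102

79.102


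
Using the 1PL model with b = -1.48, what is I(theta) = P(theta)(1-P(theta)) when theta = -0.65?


P = 1/(1+exp(-(-0.65--1.48))) = 0.6964
I = P*(1-P) = 0.6964 * 0.3036
I = 0.2114

0.2114


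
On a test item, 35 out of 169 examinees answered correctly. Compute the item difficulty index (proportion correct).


Item difficulty p = number correct / total examinees
p = 35 / 169
p = 0.2071

0.2071


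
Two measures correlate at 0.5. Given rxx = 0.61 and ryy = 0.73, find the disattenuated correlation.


r_corrected = rxy / sqrt(rxx * ryy)
= 0.5 / sqrt(0.61 * 0.73)
= 0.5 / sqrt(0.4453)
= 0.5 / 0.667308
r_corrected = 0.7493

0.7493


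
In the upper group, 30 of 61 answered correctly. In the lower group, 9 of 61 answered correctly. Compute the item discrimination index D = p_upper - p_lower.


p_upper = 30/61 = 0.4918
p_lower = 9/61 = 0.1475
D = 0.4918 - 0.1475 = 0.3443

0.3443


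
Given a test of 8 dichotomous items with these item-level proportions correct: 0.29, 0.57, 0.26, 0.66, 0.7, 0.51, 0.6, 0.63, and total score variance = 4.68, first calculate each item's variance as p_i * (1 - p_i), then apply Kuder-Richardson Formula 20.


For each item, compute p_i * q_i:
  Item 1: 0.29 * 0.71 = 0.2059
  Item 2: 0.57 * 0.43 = 0.2451
  Item 3: 0.26 * 0.74 = 0.1924
  Item 4: 0.66 * 0.34 = 0.2244
  Item 5: 0.7 * 0.3 = 0.21
  Item 6: 0.51 * 0.49 = 0.2499
  Item 7: 0.6 * 0.4 = 0.24
  Item 8: 0.63 * 0.37 = 0.2331
Sum(p_i * q_i) = 0.2059 + 0.2451 + 0.1924 + 0.2244 + 0.21 + 0.2499 + 0.24 + 0.2331 = 1.8008
KR-20 = (k/(k-1)) * (1 - Sum(p_i*q_i) / Var_total)
= (8/7) * (1 - 1.8008/4.68)
= 1.1429 * 0.6152
KR-20 = 0.7031

0.7031


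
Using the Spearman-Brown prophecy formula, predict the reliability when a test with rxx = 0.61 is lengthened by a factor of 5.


r_new = (n * rxx) / (1 + (n-1) * rxx)
r_new = (5 * 0.61) / (1 + 4 * 0.61)
r_new = 3.05 / 3.44
r_new = 0.8866

0.8866


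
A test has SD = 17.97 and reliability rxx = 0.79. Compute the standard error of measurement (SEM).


SEM = SD * sqrt(1 - rxx)
SEM = 17.97 * sqrt(1 - 0.79)
SEM = 17.97 * sqrt(0.21) = 17.97 * 0.458258
SEM = 8.2349

8.2349


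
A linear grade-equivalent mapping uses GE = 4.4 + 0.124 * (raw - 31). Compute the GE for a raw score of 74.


raw - median = 74 - 31 = 43
slope * diff = 0.124 * 43 = 5.332
GE = 4.4 + 5.332
GE = 9.732

9.732


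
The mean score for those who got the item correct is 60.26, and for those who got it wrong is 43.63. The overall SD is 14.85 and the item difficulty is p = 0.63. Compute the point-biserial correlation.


q = 1 - p = 0.37
rpb = ((M1 - M0) / SD) * sqrt(p * q)
rpb = ((60.26 - 43.63) / 14.85) * sqrt(0.63 * 0.37)
rpb = 0.5407

0.5407


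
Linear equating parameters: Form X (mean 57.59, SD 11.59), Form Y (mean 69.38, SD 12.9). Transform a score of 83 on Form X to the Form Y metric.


slope = SD_Y / SD_X = 12.9 / 11.59 ~ 1.113
intercept = mean_Y - slope * mean_X = 69.38 - (12.9 / 11.59) * 57.59 ~ 5.2807
Y = slope * X + intercept. To avoid rounding drift from the rounded slope/intercept, evaluate the equivalent form Y = mean_Y + SD_Y * (X - mean_X) / SD_X at full precision:
Y = 69.38 + 12.9 * (83 - 57.59) / 11.59
Y = 69.38 + 12.9 * 25.41 / 11.59
Y = 69.38 + 327.789 / 11.59
Y = 69.38 + 28.2821
Y = 97.6621

97.6621


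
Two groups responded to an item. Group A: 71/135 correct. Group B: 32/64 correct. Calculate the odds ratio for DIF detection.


Odds_A = 71/64 = 1.1094
Odds_B = 32/32 = 1.0
OR = Odds_A / Odds_B = 1.1094 / 1.0
Exactly, OR = (71 * 32) / (64 * 32) = 2272 / 2048
OR = 1.1094

1.1094


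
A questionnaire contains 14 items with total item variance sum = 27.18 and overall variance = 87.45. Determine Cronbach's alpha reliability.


alpha = (k/(k-1)) * (1 - sum(si^2)/s_total^2)
= (14/13) * (1 - 27.18/87.45)
alpha = 0.7422

0.7422


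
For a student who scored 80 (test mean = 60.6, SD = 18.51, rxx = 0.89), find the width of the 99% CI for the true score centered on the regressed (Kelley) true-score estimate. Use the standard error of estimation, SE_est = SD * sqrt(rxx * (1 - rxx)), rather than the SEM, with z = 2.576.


True score estimate = 0.89*80 + 0.11*60.6 = 77.866
SE_est = SD * sqrt(rxx * (1 - rxx)) = 18.51 * sqrt(0.89 * 0.11) = 18.51 * sqrt(0.0979) = 5.791589
CI = T_est +/- z * SE_est, so width = 2 * z * SE_est = 2 * 2.576 * 5.791589
Width = 29.8383

29.8383


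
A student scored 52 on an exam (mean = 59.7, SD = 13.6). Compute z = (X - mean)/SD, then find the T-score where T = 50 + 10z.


z = (X - mean) / SD = (52 - 59.7) / 13.6
z = -7.7 / 13.6
z = -0.5662
T-score = T = 50 + 10z
Carry z at full precision (z = -7.7 / 13.6) into the conversion:
T-score = 50 + 10 * (-7.7 / 13.6) = 50 + -77 / 13.6
T-score = 50 + -5.6618
T-score = 44.3382

44.3382


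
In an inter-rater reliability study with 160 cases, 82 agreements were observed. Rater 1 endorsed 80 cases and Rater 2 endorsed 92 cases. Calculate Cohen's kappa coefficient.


P_o = 82/160 = 0.5125
P_e = (80*92 + 80*68) / 25600 = 0.5
kappa = (P_o - P_e) / (1 - P_e)
kappa = (0.5125 - 0.5) / (1 - 0.5)
kappa = 0.025

0.025


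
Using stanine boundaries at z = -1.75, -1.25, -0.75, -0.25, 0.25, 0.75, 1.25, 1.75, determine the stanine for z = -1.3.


Stanine boundaries: [-1.75, -1.25, -0.75, -0.25, 0.25, 0.75, 1.25, 1.75]
z = -1.3
Check each boundary:
  z >= -1.75 -> could be stanine 2
  z < -1.25
  z < -0.75
  z < -0.25
  z < 0.25
  z < 0.75
  z < 1.25
  z < 1.75
Highest qualifying boundary gives stanine = 2

2


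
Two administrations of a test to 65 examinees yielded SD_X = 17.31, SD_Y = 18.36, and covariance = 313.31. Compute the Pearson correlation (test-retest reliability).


r = cov(X,Y) / (SD_X * SD_Y)
r = 313.31 / (17.31 * 18.36)
r = 313.31 / 317.8116
r = 0.9858

0.9858


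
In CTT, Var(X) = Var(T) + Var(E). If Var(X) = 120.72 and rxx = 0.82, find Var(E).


var_true = rxx * var_obs = 0.82 * 120.72 = 98.9904
var_error = var_obs - var_true
var_error = 120.72 - 98.9904
var_error = 21.7296

21.7296


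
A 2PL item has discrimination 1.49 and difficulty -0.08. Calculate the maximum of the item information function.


For 2PL, max info at theta = b = -0.08
I_max = a^2 / 4 = 1.49^2 / 4
= 2.2201 / 4
I_max = 0.555

0.555


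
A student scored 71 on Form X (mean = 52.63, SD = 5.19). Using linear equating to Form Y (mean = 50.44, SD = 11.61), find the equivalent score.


slope = SD_Y / SD_X = 11.61 / 5.19 ~ 2.237
intercept = mean_Y - slope * mean_X = 50.44 - (11.61 / 5.19) * 52.63 ~ -67.293
Y = slope * X + intercept. To avoid rounding drift from the rounded slope/intercept, evaluate the equivalent form Y = mean_Y + SD_Y * (X - mean_X) / SD_X at full precision:
Y = 50.44 + 11.61 * (71 - 52.63) / 5.19
Y = 50.44 + 11.61 * 18.37 / 5.19
Y = 50.44 + 213.2757 / 5.19
Y = 50.44 + 41.0936
Y = 91.5336

91.5336


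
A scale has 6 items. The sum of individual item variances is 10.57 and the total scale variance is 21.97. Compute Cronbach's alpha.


alpha = (k/(k-1)) * (1 - sum(si^2)/s_total^2)
= (6/5) * (1 - 10.57/21.97)
alpha = 0.6227

0.6227


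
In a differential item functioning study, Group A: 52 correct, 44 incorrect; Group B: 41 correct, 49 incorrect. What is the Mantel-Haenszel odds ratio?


Odds_A = 52/44 = 1.1818
Odds_B = 41/49 = 0.8367
OR = Odds_A / Odds_B = 1.1818 / 0.8367
Exactly, OR = (52 * 49) / (44 * 41) = 2548 / 1804
OR = 1.4124

1.4124


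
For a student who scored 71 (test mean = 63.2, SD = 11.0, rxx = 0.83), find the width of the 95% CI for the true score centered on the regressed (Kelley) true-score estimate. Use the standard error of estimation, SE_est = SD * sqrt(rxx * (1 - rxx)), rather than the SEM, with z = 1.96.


True score estimate = 0.83*71 + 0.17*63.2 = 69.674
SE_est = SD * sqrt(rxx * (1 - rxx)) = 11.0 * sqrt(0.83 * 0.17) = 11.0 * sqrt(0.1411) = 4.131961
CI = T_est +/- z * SE_est, so width = 2 * z * SE_est = 2 * 1.96 * 4.131961
Width = 16.1973

16.1973


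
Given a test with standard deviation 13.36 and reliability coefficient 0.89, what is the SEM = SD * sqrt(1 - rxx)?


SEM = SD * sqrt(1 - rxx)
SEM = 13.36 * sqrt(1 - 0.89)
SEM = 13.36 * sqrt(0.11) = 13.36 * 0.331662
SEM = 4.431

4.431


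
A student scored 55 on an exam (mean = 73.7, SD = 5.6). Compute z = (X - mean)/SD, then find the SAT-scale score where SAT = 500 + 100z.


z = (X - mean) / SD = (55 - 73.7) / 5.6
z = -18.7 / 5.6
z = -3.3393
SAT-scale = SAT = 500 + 100z
Carry z at full precision (z = -18.7 / 5.6) into the conversion:
SAT-scale = 500 + 100 * (-18.7 / 5.6) = 500 + -1870 / 5.6
SAT-scale = 500 + -333.9286
SAT-scale = 166.0714

166.0714


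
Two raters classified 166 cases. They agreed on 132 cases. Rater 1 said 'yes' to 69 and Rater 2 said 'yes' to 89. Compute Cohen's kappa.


P_o = 132/166 = 0.795181
P_e = (69*89 + 97*77) / 27556 = 0.493903
kappa = (P_o - P_e) / (1 - P_e)
kappa = (0.795181 - 0.493903) / (1 - 0.493903)
kappa = 0.5953

0.5953


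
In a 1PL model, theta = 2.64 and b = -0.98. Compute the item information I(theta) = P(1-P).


P = 1/(1+exp(-(2.64--0.98))) = 0.9739
I = P*(1-P) = 0.9739 * 0.0261
I = 0.0254

0.0254


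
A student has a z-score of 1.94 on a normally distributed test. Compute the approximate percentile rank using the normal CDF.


CDF(z) = 0.5 * (1 + erf(z/sqrt(2)))
erf(1.3718) = 0.9476
CDF = 0.9738
Percentile rank = 0.9738 * 100 = 97.38

97.38


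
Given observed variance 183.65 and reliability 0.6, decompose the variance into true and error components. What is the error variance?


var_true = rxx * var_obs = 0.6 * 183.65 = 110.19
var_error = var_obs - var_true
var_error = 183.65 - 110.19
var_error = 73.46

73.46


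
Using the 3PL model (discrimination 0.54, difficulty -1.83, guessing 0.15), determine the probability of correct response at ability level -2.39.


logit = 0.54*(-2.39 - -1.83) = -0.3024
P* = 1/(1 + exp(--0.3024)) = 0.425
P = 0.15 + (1 - 0.15) * 0.425
P = 0.5112

0.5112
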